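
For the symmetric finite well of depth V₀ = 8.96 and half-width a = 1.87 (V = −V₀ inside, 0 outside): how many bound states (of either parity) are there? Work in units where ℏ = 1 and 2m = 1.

N = 4

The dimensionless depth is z₀ = a√(2mV₀)/ℏ = 1.87 × √(8.960) = 5.598.
A new bound state (alternating even/odd) appears each time z₀ passes a multiple of π/2, so N = ⌊2z₀/π⌋ + 1 = ⌊3.563⌋ + 1 = 4.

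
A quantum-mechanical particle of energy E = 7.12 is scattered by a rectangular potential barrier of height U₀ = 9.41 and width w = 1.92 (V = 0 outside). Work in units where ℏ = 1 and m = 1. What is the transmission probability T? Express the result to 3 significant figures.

T = 0.000795

Since E < U₀ the interior solution is evanescent with decay constant κ = √(2m(U₀ − E))/ℏ = 2.140.
κw = 4.109, sinh(κw) = 30.43.
The exact tunnelling result is T⁻¹ = 1 + U₀² sinh²(κw) / [4E(U₀ − E)] = 1259, so T = 0.000795.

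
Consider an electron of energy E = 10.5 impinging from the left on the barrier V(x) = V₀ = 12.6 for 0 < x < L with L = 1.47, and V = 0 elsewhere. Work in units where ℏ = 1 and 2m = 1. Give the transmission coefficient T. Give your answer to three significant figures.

T = 0.0313

E < V₀: inside the barrier ψ ∝ e^{±κx} with κ = √(2m(V₀ − E))/ℏ = 1.449.
κL = 2.130, sinh(κL) = 4.149.
Matching ψ, ψ′ at both faces gives T = [1 + V₀² sinh²(κL) / (4E(V₀ − E))]⁻¹ = 1/31.99 = 0.0313.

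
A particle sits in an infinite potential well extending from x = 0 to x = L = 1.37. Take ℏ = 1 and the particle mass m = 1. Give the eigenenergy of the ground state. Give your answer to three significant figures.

Requiring ψ(0) = ψ(L) = 0 quantises k = nπ/L, hence E_n = ℏ²k²/2m = n²π²ℏ²/(2mL²).
E_1 = 1² × π² / (2 × 1 × 1.37²) = 2.629.

E = 2.63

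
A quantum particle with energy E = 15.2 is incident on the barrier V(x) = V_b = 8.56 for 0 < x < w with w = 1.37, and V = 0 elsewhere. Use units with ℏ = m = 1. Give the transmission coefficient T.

Above the barrier the interior wavenumber is k₂ = √(2m(E − V_b))/ℏ = 3.644, giving phase k₂w = 4.993.
T = [1 + V_b² sin²(k₂w) / (4E(E − V_b))]⁻¹ = 1/1.168 = 0.856.

T = 0.856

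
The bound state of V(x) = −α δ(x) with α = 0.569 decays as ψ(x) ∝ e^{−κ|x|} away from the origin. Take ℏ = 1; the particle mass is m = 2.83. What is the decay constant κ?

κ = 1.61

Integrate −(ℏ²/2m)ψ'' − αδ(x)ψ = Eψ from −ε to +ε: the ψ'' term gives ψ'(0⁺) − ψ'(0⁻) and the δ term gives −(2mα/ℏ²)ψ(0).
With ψ ∝ e^{−κ|x|} this yields −2κ = −2mα/ℏ², so κ = mα/ℏ² = 1.610.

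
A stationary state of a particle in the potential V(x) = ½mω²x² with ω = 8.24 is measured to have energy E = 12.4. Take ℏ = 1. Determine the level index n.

Invert E_n = (n + ½)ℏω: n = E/ℏω − ½ = 1.005, so n = 1.

n = 1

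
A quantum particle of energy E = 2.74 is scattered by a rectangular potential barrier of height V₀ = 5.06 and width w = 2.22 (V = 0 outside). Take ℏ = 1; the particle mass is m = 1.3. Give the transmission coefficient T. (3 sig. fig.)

T = 0.0000730

Since E < V₀ the interior solution is evanescent with decay constant κ = √(2m(V₀ − E))/ℏ = 2.456.
κw = 5.452, sinh(κw) = 116.7.
Matching ψ, ψ′ at both faces gives T = [1 + V₀² sinh²(κw) / (4E(V₀ − E))]⁻¹ = 1/13700 = 0.0000730.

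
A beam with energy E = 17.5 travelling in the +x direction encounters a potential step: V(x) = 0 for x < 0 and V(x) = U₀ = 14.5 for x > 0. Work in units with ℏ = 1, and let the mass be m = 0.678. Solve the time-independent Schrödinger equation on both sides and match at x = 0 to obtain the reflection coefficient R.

On each side the TISE gives plane waves with k = √(2m(E − V))/ℏ: k₁ = √(2·0.678·17.5) = 4.871, k₂ = √(2·0.678·3) = 2.017.
Continuity of ψ and ψ′ at the step yields the reflection amplitude r = (k₁ − k₂)/(k₁ + k₂) = 0.4144; thus R = |r|² = 0.1717, T = 0.8283.

R = 0.172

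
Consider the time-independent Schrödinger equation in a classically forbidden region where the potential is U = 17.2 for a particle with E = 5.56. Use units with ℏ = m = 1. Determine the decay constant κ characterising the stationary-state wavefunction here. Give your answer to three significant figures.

κ = 4.82

Since E < U the TISE in this region is ψ'' = κ²ψ with κ = √(2m(U − E))/ℏ.
κ = √(2 × 1 × 11.64) = 4.825.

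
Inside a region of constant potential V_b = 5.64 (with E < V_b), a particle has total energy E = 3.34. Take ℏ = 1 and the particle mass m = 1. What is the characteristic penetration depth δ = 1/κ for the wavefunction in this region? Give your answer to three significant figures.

Since E < V_b the TISE in this region is ψ'' = κ²ψ with κ = √(2m(V_b − E))/ℏ.
κ = √(2 × 1 × 2.3) = 2.145. The penetration depth is δ = 1/κ = 0.466.

δ = 0.466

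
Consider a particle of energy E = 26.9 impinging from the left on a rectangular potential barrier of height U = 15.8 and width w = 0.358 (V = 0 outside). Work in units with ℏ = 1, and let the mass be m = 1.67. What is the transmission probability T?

Above the barrier the interior wavenumber is k₂ = √(2m(E − U))/ℏ = 6.089, giving phase k₂w = 2.180.
Matching at both interfaces gives T⁻¹ = 1 + U² sin²(k₂w) / [4E(E − U)] = 1.141, hence T = 0.877.

T = 0.877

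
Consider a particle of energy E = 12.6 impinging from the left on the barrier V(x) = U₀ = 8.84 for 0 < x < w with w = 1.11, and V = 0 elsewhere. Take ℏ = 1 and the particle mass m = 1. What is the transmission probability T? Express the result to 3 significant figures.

Above the barrier the interior wavenumber is k₂ = √(2m(E − U₀))/ℏ = 2.742, giving phase k₂w = 3.044.
Matching at both interfaces gives T⁻¹ = 1 + U₀² sin²(k₂w) / [4E(E − U₀)] = 1.004, hence T = 0.996.

T = 0.996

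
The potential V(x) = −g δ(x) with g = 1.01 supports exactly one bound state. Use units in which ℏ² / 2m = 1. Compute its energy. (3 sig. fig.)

E = -0.255

The bound state is ψ(x) = √κ e^{−κ|x|}. The derivative jump ψ'(0⁺) − ψ'(0⁻) = −(2mg/ℏ²)ψ(0) fixes κ = mg/ℏ² = 0.5050.
Then E = −ℏ²κ²/(2m) = −mg²/(2ℏ²) = -0.2550.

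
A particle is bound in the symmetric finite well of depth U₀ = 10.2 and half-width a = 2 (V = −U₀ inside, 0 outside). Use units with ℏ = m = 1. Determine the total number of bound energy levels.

The dimensionless depth is z₀ = a√(2mU₀)/ℏ = 2 × √(20.40) = 9.033.
A new bound state (alternating even/odd) appears each time z₀ passes a multiple of π/2, so N = ⌊2z₀/π⌋ + 1 = ⌊5.751⌋ + 1 = 6.

N = 6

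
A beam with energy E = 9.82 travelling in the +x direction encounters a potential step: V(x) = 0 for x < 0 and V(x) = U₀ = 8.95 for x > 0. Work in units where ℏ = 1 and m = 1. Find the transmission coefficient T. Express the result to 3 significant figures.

T = 0.707

The wavenumbers are k₁ = √(2mE)/ℏ = 4.432 on the left and k₂ = √(2m(E − U₀))/ℏ = 1.319 on the right.
Matching ψ and ψ′ at x = 0 gives r = (k₁ − k₂)/(k₁ + k₂), so R = r² = 0.2930 and T = 1 − R = 0.7070.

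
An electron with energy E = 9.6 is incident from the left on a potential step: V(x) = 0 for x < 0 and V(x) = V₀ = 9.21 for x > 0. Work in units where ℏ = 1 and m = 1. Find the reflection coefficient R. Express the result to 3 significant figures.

The wavenumbers are k₁ = √(2mE)/ℏ = 4.382 on the left and k₂ = √(2m(E − V₀))/ℏ = 0.8832 on the right.
Matching ψ and ψ′ at x = 0 gives r = (k₁ − k₂)/(k₁ + k₂), so R = r² = 0.4416 and T = 1 − R = 0.5584.

R = 0.442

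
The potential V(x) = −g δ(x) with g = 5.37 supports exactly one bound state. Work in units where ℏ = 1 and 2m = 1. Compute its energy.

E = -7.21

For x ≠ 0 the bound state is ψ ∝ e^{−κ|x|}; integrating the TISE across the delta gives the cusp condition 2κ = 2mg/ℏ², so κ = 2.685.
Then E = −ℏ²κ²/(2m) = −mg²/(2ℏ²) = -7.209.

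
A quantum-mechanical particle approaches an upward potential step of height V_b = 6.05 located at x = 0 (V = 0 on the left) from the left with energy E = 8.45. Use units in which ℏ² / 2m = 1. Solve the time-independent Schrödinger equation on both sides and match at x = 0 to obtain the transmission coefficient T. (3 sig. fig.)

T = 0.907

On each side the TISE gives plane waves with k = √(2m(E − V))/ℏ: k₁ = √(2·½·8.45) = 2.907, k₂ = √(2·½·2.4) = 1.549.
Matching ψ and ψ′ at x = 0 gives r = (k₁ − k₂)/(k₁ + k₂), so R = r² = 0.09283 and T = 1 − R = 0.9072.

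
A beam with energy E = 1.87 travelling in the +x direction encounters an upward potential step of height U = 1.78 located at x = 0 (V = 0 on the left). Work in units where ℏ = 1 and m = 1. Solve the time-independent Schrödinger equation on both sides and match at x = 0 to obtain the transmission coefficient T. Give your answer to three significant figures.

On each side the TISE gives plane waves with k = √(2m(E − V))/ℏ: k₁ = √(2·1·1.87) = 1.934, k₂ = √(2·1·0.09) = 0.4243.
Continuity of ψ and ψ′ at the step yields the reflection amplitude r = (k₁ − k₂)/(k₁ + k₂) = 0.6402; thus R = |r|² = 0.4098, T = 0.5902.

T = 0.590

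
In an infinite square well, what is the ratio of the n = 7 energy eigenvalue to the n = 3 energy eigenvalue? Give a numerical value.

E_n = n²π²ℏ²/(2mL²) so the ratio is n₂²/n₁² = 49/9 = 5.44444.

5.44444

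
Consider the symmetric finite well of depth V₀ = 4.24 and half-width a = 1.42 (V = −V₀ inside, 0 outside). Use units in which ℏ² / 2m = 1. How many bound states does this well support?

N = 2

Define the well-strength parameter z₀ = (a/ℏ)√(2mV₀) = 1.42 × √(2·0.5·4.24) = 2.924.
A new bound state (alternating even/odd) appears each time z₀ passes a multiple of π/2, so N = ⌊2z₀/π⌋ + 1 = ⌊1.861⌋ + 1 = 2.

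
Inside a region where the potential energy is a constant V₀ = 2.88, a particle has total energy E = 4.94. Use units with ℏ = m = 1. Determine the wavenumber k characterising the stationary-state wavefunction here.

With E > V₀ the solution is oscillatory, ψ ∝ e^{±ikx} with k = √(2m(E − V₀))/ℏ.
k = √(2 × 1 × 2.06) = 2.030.

k = 2.03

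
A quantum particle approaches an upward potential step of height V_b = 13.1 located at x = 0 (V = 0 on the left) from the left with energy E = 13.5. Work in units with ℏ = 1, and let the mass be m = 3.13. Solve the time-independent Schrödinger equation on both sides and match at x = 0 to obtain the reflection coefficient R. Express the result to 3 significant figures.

R = 0.499

The wavenumbers are k₁ = √(2mE)/ℏ = 9.193 on the left and k₂ = √(2m(E − V_b))/ℏ = 1.582 on the right.
Matching ψ and ψ′ at x = 0 gives r = (k₁ − k₂)/(k₁ + k₂), so R = r² = 0.4988 and T = 1 − R = 0.5012.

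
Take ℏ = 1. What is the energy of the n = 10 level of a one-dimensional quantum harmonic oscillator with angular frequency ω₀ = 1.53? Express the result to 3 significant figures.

E = 16.1

Using E_n = (n + ½)ℏω₀: E_10 = 10.5 × 1.53 = 16.07.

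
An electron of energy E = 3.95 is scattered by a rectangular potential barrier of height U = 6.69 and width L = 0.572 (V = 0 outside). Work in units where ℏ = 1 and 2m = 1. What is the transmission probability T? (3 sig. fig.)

E < U: inside the barrier ψ ∝ e^{±κx} with κ = √(2m(U − E))/ℏ = 1.655.
κL = 0.9468, sinh(κL) = 1.095.
The exact tunnelling result is T⁻¹ = 1 + U² sinh²(κL) / [4E(U − E)] = 2.239, so T = 0.447.

T = 0.447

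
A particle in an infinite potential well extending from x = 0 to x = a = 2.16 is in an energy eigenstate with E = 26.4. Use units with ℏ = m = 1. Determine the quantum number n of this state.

From E_n = n²π²ℏ²/(2ma²) invert to n = √(2ma²E)/(πℏ).
n = (2.16/π) × √(2 × 1 × 26.4) = 4.996 → n = 5.

n = 5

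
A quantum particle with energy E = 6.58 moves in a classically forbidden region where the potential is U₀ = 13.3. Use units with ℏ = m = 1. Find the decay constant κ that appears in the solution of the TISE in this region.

Since E < U₀ the TISE in this region is ψ'' = κ²ψ with κ = √(2m(U₀ − E))/ℏ.
κ = √(2 × 1 × 6.72) = 3.666.

κ = 3.67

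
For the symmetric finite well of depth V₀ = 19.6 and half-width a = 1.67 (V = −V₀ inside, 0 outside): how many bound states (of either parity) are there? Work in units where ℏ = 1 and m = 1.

Define the well-strength parameter z₀ = (a/ℏ)√(2mV₀) = 1.67 × √(2·1·19.6) = 10.46.
A new bound state (alternating even/odd) appears each time z₀ passes a multiple of π/2, so N = ⌊2z₀/π⌋ + 1 = ⌊6.656⌋ + 1 = 7.

N = 7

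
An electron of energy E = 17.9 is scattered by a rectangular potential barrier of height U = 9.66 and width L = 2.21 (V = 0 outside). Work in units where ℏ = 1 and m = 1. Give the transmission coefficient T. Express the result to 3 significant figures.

E > U: inside the barrier k₂ = √(2m(E − U))/ℏ = 4.060, k₂L = 8.972.
T = [1 + U² sin²(k₂L) / (4E(E − U))]⁻¹ = 1/1.030 = 0.971.

T = 0.971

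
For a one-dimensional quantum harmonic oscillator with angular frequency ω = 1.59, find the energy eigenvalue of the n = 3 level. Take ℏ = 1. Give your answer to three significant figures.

Using E_n = (n + ½)ℏω: E_3 = 3.5 × 1.59 = 5.565.

E = 5.57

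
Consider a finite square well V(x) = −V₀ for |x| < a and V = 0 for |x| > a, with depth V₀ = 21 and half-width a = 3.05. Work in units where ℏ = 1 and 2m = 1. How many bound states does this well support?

The dimensionless depth is z₀ = a√(2mV₀)/ℏ = 3.05 × √(21.00) = 13.98.
A new bound state (alternating even/odd) appears each time z₀ passes a multiple of π/2, so N = ⌊2z₀/π⌋ + 1 = ⌊8.898⌋ + 1 = 9.

N = 9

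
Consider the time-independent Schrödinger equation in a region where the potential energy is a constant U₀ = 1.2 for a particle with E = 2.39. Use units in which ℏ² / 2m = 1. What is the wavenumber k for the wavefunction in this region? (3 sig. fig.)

k = 1.09

With E > U₀ the solution is oscillatory, ψ ∝ e^{±ikx} with k = √(2m(E − U₀))/ℏ.
k = √(2 × 0.5 × 1.19) = 1.091.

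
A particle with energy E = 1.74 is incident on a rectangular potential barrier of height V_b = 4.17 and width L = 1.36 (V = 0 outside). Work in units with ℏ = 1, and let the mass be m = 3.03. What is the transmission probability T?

T = 0.000114

E < V_b: inside the barrier ψ ∝ e^{±κx} with κ = √(2m(V_b − E))/ℏ = 3.837.
κL = 5.219, sinh(κL) = 92.36.
The exact tunnelling result is T⁻¹ = 1 + V_b² sinh²(κL) / [4E(V_b − E)] = 8772, so T = 0.000114.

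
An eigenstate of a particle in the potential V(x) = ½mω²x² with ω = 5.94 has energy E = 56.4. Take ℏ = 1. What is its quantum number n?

n = 9

E_n = ℏω(n + ½) ⇒ n = E/(ℏω) − ½ = 56.4/5.94 − 0.5 = 8.995 → n = 9.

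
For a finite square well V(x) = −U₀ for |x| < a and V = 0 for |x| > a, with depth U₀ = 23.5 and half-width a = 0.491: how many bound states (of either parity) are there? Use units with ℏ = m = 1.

N = 3

Define the well-strength parameter z₀ = (a/ℏ)√(2mU₀) = 0.491 × √(2·1·23.5) = 3.366.
The even/odd transcendental equations gain one root per π/2 in z₀, giving N = 1 + ⌊2z₀/π⌋ = 1 + ⌊2.143⌋ = 3.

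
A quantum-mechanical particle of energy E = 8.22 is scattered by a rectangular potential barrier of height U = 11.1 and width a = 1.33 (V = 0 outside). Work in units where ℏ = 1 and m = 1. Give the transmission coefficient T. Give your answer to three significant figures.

E < U: inside the barrier ψ ∝ e^{±κx} with κ = √(2m(U − E))/ℏ = 2.400.
κa = 3.192, sinh(κa) = 12.15.
Matching ψ, ψ′ at both faces gives T = [1 + U² sinh²(κa) / (4E(U − E))]⁻¹ = 1/193.0 = 0.00518.

T = 0.00518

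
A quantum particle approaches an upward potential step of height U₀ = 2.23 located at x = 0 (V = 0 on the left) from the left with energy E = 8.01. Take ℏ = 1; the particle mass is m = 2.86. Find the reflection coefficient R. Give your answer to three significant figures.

R = 0.00662

The wavenumbers are k₁ = √(2mE)/ℏ = 6.769 on the left and k₂ = √(2m(E − U₀))/ℏ = 5.750 on the right.
Continuity of ψ and ψ′ at the step yields the reflection amplitude r = (k₁ − k₂)/(k₁ + k₂) = 0.08139; thus R = |r|² = 0.006625, T = 0.9934.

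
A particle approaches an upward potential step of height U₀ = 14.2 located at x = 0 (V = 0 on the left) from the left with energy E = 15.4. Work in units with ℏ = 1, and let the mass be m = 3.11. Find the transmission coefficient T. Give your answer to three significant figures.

T = 0.682

The wavenumbers are k₁ = √(2mE)/ℏ = 9.787 on the left and k₂ = √(2m(E − U₀))/ℏ = 2.732 on the right.
Matching ψ and ψ′ at x = 0 gives r = (k₁ − k₂)/(k₁ + k₂), so R = r² = 0.3176 and T = 1 − R = 0.6824.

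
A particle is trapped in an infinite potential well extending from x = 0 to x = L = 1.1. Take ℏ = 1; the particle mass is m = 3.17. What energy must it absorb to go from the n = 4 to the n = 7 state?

ΔE = 42.5

E_n = n²π²ℏ²/(2mL²), so ΔE = (7² − 4²) π²ℏ²/(2mL²).
ΔE = 33 × π² / (2 × 3.17 × 1.1²) = 42.46.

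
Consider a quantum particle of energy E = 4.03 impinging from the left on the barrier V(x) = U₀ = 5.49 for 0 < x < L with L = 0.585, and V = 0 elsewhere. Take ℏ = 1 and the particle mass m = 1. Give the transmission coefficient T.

Since E < U₀ the interior solution is evanescent with decay constant κ = √(2m(U₀ − E))/ℏ = 1.709.
κL = 0.9996, sinh(κL) = 1.175.
Matching ψ, ψ′ at both faces gives T = [1 + U₀² sinh²(κL) / (4E(U₀ − E))]⁻¹ = 1/2.767 = 0.361.

T = 0.361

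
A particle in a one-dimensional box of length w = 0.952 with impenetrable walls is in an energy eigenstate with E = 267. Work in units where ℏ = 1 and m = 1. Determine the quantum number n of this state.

n = 7

For an infinite well E_n = n²π²ℏ²/(2mw²), so n = (w/πℏ)√(2mE).
n = (0.952/π) × √(2 × 1 × 267) = 7.003 → n = 7.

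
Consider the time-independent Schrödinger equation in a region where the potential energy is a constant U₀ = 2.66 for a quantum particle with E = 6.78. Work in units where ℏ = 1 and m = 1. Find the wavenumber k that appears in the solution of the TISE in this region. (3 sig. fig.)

With E > U₀ the solution is oscillatory, ψ ∝ e^{±ikx} with k = √(2m(E − U₀))/ℏ.
k = √(2 × 1 × 4.12) = 2.871.

k = 2.87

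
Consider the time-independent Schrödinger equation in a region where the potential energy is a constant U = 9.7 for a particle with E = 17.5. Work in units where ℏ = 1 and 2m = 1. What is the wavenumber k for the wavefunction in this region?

With E > U the solution is oscillatory, ψ ∝ e^{±ikx} with k = √(2m(E − U))/ℏ.
k = √(2 × 0.5 × 7.8) = 2.793.

k = 2.79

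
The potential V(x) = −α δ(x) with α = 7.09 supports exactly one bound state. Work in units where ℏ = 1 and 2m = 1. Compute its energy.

E = -12.6

The bound state is ψ(x) = √κ e^{−κ|x|}. The derivative jump ψ'(0⁺) − ψ'(0⁻) = −(2mα/ℏ²)ψ(0) fixes κ = mα/ℏ² = 3.545.
Then E = −ℏ²κ²/(2m) = −mα²/(2ℏ²) = -12.57.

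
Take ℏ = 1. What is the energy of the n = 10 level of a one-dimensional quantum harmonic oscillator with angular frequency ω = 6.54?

Using E_n = (n + ½)ℏω: E_10 = 10.5 × 6.54 = 68.67.

E = 68.7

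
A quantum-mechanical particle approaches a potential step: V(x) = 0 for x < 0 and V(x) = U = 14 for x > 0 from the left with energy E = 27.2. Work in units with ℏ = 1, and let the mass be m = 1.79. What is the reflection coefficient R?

The wavenumbers are k₁ = √(2mE)/ℏ = 9.868 on the left and k₂ = √(2m(E − U))/ℏ = 6.874 on the right.
Continuity of ψ and ψ′ at the step yields the reflection amplitude r = (k₁ − k₂)/(k₁ + k₂) = 0.1788; thus R = |r|² = 0.03197, T = 0.9680.

R = 0.0320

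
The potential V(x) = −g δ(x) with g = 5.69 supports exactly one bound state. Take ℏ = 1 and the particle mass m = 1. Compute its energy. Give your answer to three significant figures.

The bound state is ψ(x) = √κ e^{−κ|x|}. The derivative jump ψ'(0⁺) − ψ'(0⁻) = −(2mg/ℏ²)ψ(0) fixes κ = mg/ℏ² = 5.690.
Then E = −ℏ²κ²/(2m) = −mg²/(2ℏ²) = -16.19.

E = -16.2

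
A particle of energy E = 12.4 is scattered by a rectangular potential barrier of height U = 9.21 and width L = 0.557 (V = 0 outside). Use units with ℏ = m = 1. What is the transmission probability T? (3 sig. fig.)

E > U: inside the barrier k₂ = √(2m(E − U))/ℏ = 2.526, k₂L = 1.407.
T = [1 + U² sin²(k₂L) / (4E(E − U))]⁻¹ = 1/1.522 = 0.657.

T = 0.657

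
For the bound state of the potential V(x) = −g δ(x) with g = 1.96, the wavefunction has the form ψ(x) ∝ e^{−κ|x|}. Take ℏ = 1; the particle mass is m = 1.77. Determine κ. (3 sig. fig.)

Integrating the TISE across x = 0 gives the cusp condition ψ'(0⁺) − ψ'(0⁻) = −(2mg/ℏ²)ψ(0).
With ψ ∝ e^{−κ|x|} this yields −2κ = −2mg/ℏ², so κ = mg/ℏ² = 3.469.

κ = 3.47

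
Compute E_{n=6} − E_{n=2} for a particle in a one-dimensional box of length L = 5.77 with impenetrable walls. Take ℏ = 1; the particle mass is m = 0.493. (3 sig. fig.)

ΔE = 9.62

E_n = n²π²ℏ²/(2mL²), so ΔE = (6² − 2²) π²ℏ²/(2mL²).
ΔE = 32 × π² / (2 × 0.493 × 5.77²) = 9.621.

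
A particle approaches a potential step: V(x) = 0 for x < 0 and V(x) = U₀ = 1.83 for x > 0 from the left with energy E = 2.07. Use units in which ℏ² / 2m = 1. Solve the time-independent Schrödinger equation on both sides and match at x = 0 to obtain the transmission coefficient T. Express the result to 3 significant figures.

T = 0.758

On each side the TISE gives plane waves with k = √(2m(E − V))/ℏ: k₁ = √(2·½·2.07) = 1.439, k₂ = √(2·½·0.24) = 0.4899.
Matching ψ and ψ′ at x = 0 gives r = (k₁ − k₂)/(k₁ + k₂), so R = r² = 0.2420 and T = 1 − R = 0.7580.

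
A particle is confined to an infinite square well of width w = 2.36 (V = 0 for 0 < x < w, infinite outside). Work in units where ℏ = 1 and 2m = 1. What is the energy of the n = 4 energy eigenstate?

Requiring ψ(0) = ψ(w) = 0 quantises k = nπ/w, hence E_n = ℏ²k²/2m = n²π²ℏ²/(2mw²).
E_4 = 4² × π² / (2 × 0.5 × 2.36²) = 28.35.

E = 28.4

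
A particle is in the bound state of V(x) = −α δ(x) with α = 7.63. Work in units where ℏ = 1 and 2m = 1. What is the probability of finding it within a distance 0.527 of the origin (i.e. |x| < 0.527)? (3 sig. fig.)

The normalised bound state is ψ = √κ e^{−κ|x|} with κ = mα/ℏ² = 3.815.
P(|x| < d) = ∫_{−d}^{d} κ e^{−2κ|x|} dx = 1 − e^{−2κd} = 1 − e^{−4.021} = 0.9821.

P = 0.982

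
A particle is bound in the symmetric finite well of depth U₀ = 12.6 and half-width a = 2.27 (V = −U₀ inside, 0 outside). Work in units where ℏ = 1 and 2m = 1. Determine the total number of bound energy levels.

N = 6

Define the well-strength parameter z₀ = (a/ℏ)√(2mU₀) = 2.27 × √(2·0.5·12.6) = 8.058.
The even/odd transcendental equations gain one root per π/2 in z₀, giving N = 1 + ⌊2z₀/π⌋ = 1 + ⌊5.130⌋ = 6.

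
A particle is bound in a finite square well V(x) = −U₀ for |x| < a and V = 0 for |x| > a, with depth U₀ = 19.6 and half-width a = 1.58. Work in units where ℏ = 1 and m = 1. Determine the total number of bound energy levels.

The dimensionless depth is z₀ = a√(2mU₀)/ℏ = 1.58 × √(39.20) = 9.892.
A new bound state (alternating even/odd) appears each time z₀ passes a multiple of π/2, so N = ⌊2z₀/π⌋ + 1 = ⌊6.298⌋ + 1 = 7.

N = 7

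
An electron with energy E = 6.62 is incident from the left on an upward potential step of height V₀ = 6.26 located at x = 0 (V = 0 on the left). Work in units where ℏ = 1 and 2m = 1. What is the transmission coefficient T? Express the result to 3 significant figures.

The wavenumbers are k₁ = √(2mE)/ℏ = 2.573 on the left and k₂ = √(2m(E − V₀))/ℏ = 0.6000 on the right.
Matching ψ and ψ′ at x = 0 gives r = (k₁ − k₂)/(k₁ + k₂), so R = r² = 0.3866 and T = 1 − R = 0.6134.

T = 0.613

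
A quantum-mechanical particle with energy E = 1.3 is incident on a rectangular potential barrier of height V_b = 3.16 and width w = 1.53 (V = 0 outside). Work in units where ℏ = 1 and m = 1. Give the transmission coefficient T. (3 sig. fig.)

E < V_b: inside the barrier ψ ∝ e^{±κx} with κ = √(2m(V_b − E))/ℏ = 1.929.
κw = 2.951, sinh(κw) = 9.536.
The exact tunnelling result is T⁻¹ = 1 + V_b² sinh²(κw) / [4E(V_b − E)] = 94.88, so T = 0.0105.

T = 0.0105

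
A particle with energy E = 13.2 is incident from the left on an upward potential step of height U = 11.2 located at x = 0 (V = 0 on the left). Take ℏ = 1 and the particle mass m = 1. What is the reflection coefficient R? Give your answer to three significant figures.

R = 0.193

The wavenumbers are k₁ = √(2mE)/ℏ = 5.138 on the left and k₂ = √(2m(E − U))/ℏ = 2.000 on the right.
Continuity of ψ and ψ′ at the step yields the reflection amplitude r = (k₁ − k₂)/(k₁ + k₂) = 0.4396; thus R = |r|² = 0.1933, T = 0.8067.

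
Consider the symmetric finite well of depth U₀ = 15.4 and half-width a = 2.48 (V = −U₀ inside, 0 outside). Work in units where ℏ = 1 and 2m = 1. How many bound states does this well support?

N = 7

The dimensionless depth is z₀ = a√(2mU₀)/ℏ = 2.48 × √(15.40) = 9.732.
The even/odd transcendental equations gain one root per π/2 in z₀, giving N = 1 + ⌊2z₀/π⌋ = 1 + ⌊6.196⌋ = 7.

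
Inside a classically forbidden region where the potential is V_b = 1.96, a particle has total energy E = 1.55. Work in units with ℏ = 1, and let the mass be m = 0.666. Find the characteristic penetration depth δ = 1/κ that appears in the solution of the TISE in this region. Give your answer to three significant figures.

Since E < V_b the TISE in this region is ψ'' = κ²ψ with κ = √(2m(V_b − E))/ℏ.
κ = √(2 × 0.666 × 0.41) = 0.7390. The penetration depth is δ = 1/κ = 1.35.

δ = 1.35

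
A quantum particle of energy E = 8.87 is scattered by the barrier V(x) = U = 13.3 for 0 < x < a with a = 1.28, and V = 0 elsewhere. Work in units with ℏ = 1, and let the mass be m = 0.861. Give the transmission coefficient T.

E < U: inside the barrier ψ ∝ e^{±κx} with κ = √(2m(U − E))/ℏ = 2.762.
κa = 3.535, sinh(κa) = 17.14.
Matching ψ, ψ′ at both faces gives T = [1 + U² sinh²(κa) / (4E(U − E))]⁻¹ = 1/331.6 = 0.00302.

T = 0.00302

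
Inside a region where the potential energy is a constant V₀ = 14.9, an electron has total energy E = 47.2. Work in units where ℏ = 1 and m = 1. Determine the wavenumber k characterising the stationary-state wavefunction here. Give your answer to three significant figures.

With E > V₀ the solution is oscillatory, ψ ∝ e^{±ikx} with k = √(2m(E − V₀))/ℏ.
k = √(2 × 1 × 32.3) = 8.037.

k = 8.04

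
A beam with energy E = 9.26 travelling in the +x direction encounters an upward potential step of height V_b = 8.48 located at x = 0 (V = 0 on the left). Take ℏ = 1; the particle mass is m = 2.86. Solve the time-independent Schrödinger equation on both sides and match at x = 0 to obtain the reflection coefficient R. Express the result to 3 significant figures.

R = 0.303

The wavenumbers are k₁ = √(2mE)/ℏ = 7.278 on the left and k₂ = √(2m(E − V_b))/ℏ = 2.112 on the right.
Matching ψ and ψ′ at x = 0 gives r = (k₁ − k₂)/(k₁ + k₂), so R = r² = 0.3026 and T = 1 − R = 0.6974.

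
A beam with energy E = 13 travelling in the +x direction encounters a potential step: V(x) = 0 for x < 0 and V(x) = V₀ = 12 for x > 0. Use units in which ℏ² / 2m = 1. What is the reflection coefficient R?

R = 0.320

The wavenumbers are k₁ = √(2mE)/ℏ = 3.606 on the left and k₂ = √(2m(E − V₀))/ℏ = 1.000 on the right.
Matching ψ and ψ′ at x = 0 gives r = (k₁ − k₂)/(k₁ + k₂), so R = r² = 0.3201 and T = 1 − R = 0.6799.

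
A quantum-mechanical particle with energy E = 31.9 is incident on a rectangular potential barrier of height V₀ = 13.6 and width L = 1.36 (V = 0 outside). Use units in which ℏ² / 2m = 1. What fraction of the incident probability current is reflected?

E > V₀: inside the barrier k₂ = √(2m(E − V₀))/ℏ = 4.278, k₂L = 5.818.
T = [1 + V₀² sin²(k₂L) / (4E(E − V₀))]⁻¹ = 1/1.016 = 0.984.
R = 1 − T = 0.0157.

R = 0.0157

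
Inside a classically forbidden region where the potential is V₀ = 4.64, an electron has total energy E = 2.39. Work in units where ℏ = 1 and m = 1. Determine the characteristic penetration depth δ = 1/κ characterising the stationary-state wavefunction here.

δ = 0.471

Since E < V₀ the TISE in this region is ψ'' = κ²ψ with κ = √(2m(V₀ − E))/ℏ.
κ = √(2 × 1 × 2.25) = 2.121. The penetration depth is δ = 1/κ = 0.471.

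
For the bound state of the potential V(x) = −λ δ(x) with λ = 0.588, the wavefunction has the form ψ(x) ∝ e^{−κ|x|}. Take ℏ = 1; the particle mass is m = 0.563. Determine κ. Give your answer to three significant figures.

κ = 0.331

Integrating the TISE across x = 0 gives the cusp condition ψ'(0⁺) − ψ'(0⁻) = −(2mλ/ℏ²)ψ(0).
With ψ ∝ e^{−κ|x|} this yields −2κ = −2mλ/ℏ², so κ = mλ/ℏ² = 0.3310.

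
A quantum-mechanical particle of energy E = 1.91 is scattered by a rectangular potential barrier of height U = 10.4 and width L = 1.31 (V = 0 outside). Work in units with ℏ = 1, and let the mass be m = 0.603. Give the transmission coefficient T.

T = 0.000548

Since E < U the interior solution is evanescent with decay constant κ = √(2m(U − E))/ℏ = 3.200.
κL = 4.192, sinh(κL) = 33.06.
Matching ψ, ψ′ at both faces gives T = [1 + U² sinh²(κL) / (4E(U − E))]⁻¹ = 1/1824 = 0.000548.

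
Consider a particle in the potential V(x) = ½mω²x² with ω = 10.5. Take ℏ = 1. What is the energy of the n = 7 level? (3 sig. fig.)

E = 78.8

Using E_n = (n + ½)ℏω: E_7 = 7.5 × 10.5 = 78.75.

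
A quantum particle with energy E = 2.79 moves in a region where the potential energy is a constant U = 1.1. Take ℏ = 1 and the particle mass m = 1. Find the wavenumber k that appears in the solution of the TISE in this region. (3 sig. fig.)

With E > U the solution is oscillatory, ψ ∝ e^{±ikx} with k = √(2m(E − U))/ℏ.
k = √(2 × 1 × 1.69) = 1.838.

k = 1.84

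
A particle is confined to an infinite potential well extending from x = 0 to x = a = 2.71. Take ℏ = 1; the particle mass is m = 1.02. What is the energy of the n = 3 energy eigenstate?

E = 5.93

Requiring ψ(0) = ψ(a) = 0 quantises k = nπ/a, hence E_n = ℏ²k²/2m = n²π²ℏ²/(2ma²).
E_3 = 3² × π² / (2 × 1.02 × 2.71²) = 5.929.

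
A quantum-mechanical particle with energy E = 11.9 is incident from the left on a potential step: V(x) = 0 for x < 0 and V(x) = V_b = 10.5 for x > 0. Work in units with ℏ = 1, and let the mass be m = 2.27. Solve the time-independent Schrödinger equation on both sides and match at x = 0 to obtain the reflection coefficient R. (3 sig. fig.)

On each side the TISE gives plane waves with k = √(2m(E − V))/ℏ: k₁ = √(2·2.27·11.9) = 7.350, k₂ = √(2·2.27·1.4) = 2.521.
Matching ψ and ψ′ at x = 0 gives r = (k₁ − k₂)/(k₁ + k₂), so R = r² = 0.2393 and T = 1 − R = 0.7607.

R = 0.239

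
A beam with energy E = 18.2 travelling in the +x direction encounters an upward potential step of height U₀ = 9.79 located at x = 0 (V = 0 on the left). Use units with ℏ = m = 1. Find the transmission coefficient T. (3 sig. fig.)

T = 0.964

On each side the TISE gives plane waves with k = √(2m(E − V))/ℏ: k₁ = √(2·1·18.2) = 6.033, k₂ = √(2·1·8.41) = 4.101.
Matching ψ and ψ′ at x = 0 gives r = (k₁ − k₂)/(k₁ + k₂), so R = r² = 0.03634 and T = 1 − R = 0.9637.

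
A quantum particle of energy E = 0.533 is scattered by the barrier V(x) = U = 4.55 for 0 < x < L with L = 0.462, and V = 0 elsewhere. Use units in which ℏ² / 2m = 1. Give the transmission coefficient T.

Since E < U the interior solution is evanescent with decay constant κ = √(2m(U − E))/ℏ = 2.004.
κL = 0.9260, sinh(κL) = 1.064.
The exact tunnelling result is T⁻¹ = 1 + U² sinh²(κL) / [4E(U − E)] = 3.737, so T = 0.268.

T = 0.268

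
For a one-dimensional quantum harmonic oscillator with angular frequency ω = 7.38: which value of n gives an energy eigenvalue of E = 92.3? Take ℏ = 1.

n = 12

Invert E_n = (n + ½)ℏω: n = E/ℏω − ½ = 12.007, so n = 12.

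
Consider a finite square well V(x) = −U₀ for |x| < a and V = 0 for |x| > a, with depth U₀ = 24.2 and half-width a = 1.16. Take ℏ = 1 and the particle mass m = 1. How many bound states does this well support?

The dimensionless depth is z₀ = a√(2mU₀)/ℏ = 1.16 × √(48.40) = 8.070.
The even/odd transcendental equations gain one root per π/2 in z₀, giving N = 1 + ⌊2z₀/π⌋ = 1 + ⌊5.138⌋ = 6.

N = 6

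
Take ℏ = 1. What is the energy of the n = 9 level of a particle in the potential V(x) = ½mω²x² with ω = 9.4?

Using E_n = (n + ½)ℏω: E_9 = 9.5 × 9.4 = 89.30.

E = 89.3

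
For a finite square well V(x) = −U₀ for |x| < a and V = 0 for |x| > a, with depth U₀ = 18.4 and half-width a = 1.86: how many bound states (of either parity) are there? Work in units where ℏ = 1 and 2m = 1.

Define the well-strength parameter z₀ = (a/ℏ)√(2mU₀) = 1.86 × √(2·0.5·18.4) = 7.979.
A new bound state (alternating even/odd) appears each time z₀ passes a multiple of π/2, so N = ⌊2z₀/π⌋ + 1 = ⌊5.079⌋ + 1 = 6.

N = 6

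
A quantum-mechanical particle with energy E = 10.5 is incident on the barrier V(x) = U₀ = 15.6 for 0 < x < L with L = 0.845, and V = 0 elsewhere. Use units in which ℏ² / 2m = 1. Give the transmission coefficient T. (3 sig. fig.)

T = 0.0749

Since E < U₀ the interior solution is evanescent with decay constant κ = √(2m(U₀ − E))/ℏ = 2.258.
κL = 1.908, sinh(κL) = 3.297.
The exact tunnelling result is T⁻¹ = 1 + U₀² sinh²(κL) / [4E(U₀ − E)] = 13.35, so T = 0.0749.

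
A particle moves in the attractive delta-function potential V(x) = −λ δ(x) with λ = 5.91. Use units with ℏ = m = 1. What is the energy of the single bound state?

For x ≠ 0 the bound state is ψ ∝ e^{−κ|x|}; integrating the TISE across the delta gives the cusp condition 2κ = 2mλ/ℏ², so κ = 5.910.
Then E = −ℏ²κ²/(2m) = −mλ²/(2ℏ²) = -17.46.

E = -17.5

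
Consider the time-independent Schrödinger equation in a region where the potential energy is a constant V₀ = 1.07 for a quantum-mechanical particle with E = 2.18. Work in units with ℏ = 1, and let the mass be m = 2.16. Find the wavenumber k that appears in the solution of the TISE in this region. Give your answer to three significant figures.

k = 2.19

With E > V₀ the solution is oscillatory, ψ ∝ e^{±ikx} with k = √(2m(E − V₀))/ℏ.
k = √(2 × 2.16 × 1.11) = 2.190.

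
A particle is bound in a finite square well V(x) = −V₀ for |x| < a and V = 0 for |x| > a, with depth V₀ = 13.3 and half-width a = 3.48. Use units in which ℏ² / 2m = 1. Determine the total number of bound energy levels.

Define the well-strength parameter z₀ = (a/ℏ)√(2mV₀) = 3.48 × √(2·0.5·13.3) = 12.69.
A new bound state (alternating even/odd) appears each time z₀ passes a multiple of π/2, so N = ⌊2z₀/π⌋ + 1 = ⌊8.080⌋ + 1 = 9.

N = 9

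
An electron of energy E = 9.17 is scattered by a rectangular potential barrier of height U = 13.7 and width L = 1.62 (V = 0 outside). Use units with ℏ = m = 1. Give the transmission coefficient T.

E < U: inside the barrier ψ ∝ e^{±κx} with κ = √(2m(U − E))/ℏ = 3.010.
κL = 4.876, sinh(κL) = 65.56.
The exact tunnelling result is T⁻¹ = 1 + U² sinh²(κL) / [4E(U − E)] = 4856, so T = 0.000206.

T = 0.000206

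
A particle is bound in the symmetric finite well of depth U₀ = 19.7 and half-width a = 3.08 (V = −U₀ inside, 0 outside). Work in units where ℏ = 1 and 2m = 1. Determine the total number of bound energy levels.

N = 9

The dimensionless depth is z₀ = a√(2mU₀)/ℏ = 3.08 × √(19.70) = 13.67.
A new bound state (alternating even/odd) appears each time z₀ passes a multiple of π/2, so N = ⌊2z₀/π⌋ + 1 = ⌊8.703⌋ + 1 = 9.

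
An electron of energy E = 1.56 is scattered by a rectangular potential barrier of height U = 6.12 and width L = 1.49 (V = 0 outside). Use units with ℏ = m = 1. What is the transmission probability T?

T = 0.000375

Since E < U the interior solution is evanescent with decay constant κ = √(2m(U − E))/ℏ = 3.020.
κL = 4.500, sinh(κL) = 44.99.
Matching ψ, ψ′ at both faces gives T = [1 + U² sinh²(κL) / (4E(U − E))]⁻¹ = 1/2665 = 0.000375.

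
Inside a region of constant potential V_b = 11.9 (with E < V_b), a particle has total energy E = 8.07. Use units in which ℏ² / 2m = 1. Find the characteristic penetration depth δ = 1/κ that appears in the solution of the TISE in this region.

Since E < V_b the TISE in this region is ψ'' = κ²ψ with κ = √(2m(V_b − E))/ℏ.
κ = √(2 × 0.5 × 3.83) = 1.957. The penetration depth is δ = 1/κ = 0.511.

δ = 0.511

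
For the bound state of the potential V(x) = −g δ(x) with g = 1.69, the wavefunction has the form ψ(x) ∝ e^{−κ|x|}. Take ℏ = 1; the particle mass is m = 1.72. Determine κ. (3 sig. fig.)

Integrating the TISE across x = 0 gives the cusp condition ψ'(0⁺) − ψ'(0⁻) = −(2mg/ℏ²)ψ(0).
With ψ ∝ e^{−κ|x|} this yields −2κ = −2mg/ℏ², so κ = mg/ℏ² = 2.907.

κ = 2.91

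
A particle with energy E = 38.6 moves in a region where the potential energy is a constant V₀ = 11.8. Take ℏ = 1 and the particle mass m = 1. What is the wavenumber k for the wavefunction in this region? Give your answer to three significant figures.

k = 7.32

With E > V₀ the solution is oscillatory, ψ ∝ e^{±ikx} with k = √(2m(E − V₀))/ℏ.
k = √(2 × 1 × 26.8) = 7.321.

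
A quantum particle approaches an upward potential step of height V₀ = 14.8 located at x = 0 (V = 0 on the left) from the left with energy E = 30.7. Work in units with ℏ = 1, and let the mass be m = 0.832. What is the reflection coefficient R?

R = 0.0266

On each side the TISE gives plane waves with k = √(2m(E − V))/ℏ: k₁ = √(2·0.832·30.7) = 7.147, k₂ = √(2·0.832·15.9) = 5.144.
Continuity of ψ and ψ′ at the step yields the reflection amplitude r = (k₁ − k₂)/(k₁ + k₂) = 0.1630; thus R = |r|² = 0.02657, T = 0.9734.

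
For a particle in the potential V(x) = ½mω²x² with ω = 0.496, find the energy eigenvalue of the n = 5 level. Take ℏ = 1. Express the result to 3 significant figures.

E = 2.73

Using E_n = (n + ½)ℏω: E_5 = 5.5 × 0.496 = 2.728.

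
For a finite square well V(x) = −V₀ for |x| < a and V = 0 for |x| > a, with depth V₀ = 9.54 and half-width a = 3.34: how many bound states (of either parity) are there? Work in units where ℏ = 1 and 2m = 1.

Define the well-strength parameter z₀ = (a/ℏ)√(2mV₀) = 3.34 × √(2·0.5·9.54) = 10.32.
The even/odd transcendental equations gain one root per π/2 in z₀, giving N = 1 + ⌊2z₀/π⌋ = 1 + ⌊6.568⌋ = 7.

N = 7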